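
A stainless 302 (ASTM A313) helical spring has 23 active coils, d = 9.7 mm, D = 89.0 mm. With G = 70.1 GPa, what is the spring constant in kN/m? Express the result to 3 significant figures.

k = Gd⁴/(8D³N_a) = (70.1×10³ × 9.7⁴) / (8 × 89.0³ × 23)
  = 6.2059e+08 / 1.29714e+08 = 4.7843 N/mm

4.78 kN/m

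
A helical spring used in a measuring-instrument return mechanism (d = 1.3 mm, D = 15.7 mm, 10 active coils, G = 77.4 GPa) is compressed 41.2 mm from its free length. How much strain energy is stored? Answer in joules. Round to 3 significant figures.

k = Gd⁴/(8D³N_a) = (77.4×10³)(1.3⁴)/(8·15.7³·10) = 0.71404 N/mm
U = ½kδ² = 0.5 × 0.71404 × 41.2² = 606.02 N·mm = 0.60602 J

0.606 J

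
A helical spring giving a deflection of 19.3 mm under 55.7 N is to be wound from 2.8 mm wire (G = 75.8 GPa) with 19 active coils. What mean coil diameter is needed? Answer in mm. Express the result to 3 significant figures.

Required rate k = F/δ = 55.7/19.3 = 2.886 N/mm
D = (Gd⁴/(8N_a·k))^(1/3) = (75.8×10³·2.8⁴/(8·19·2.886))^(1/3)
  = (10620.9)^(1/3) = 21.9813 mm

22.0 mm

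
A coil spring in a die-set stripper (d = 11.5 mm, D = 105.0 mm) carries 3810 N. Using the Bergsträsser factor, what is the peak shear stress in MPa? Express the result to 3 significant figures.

770 MPa

Spring index C = D/d = 105.0/11.5 = 9.1304
K_B = (4C+2)/(4C−3) = 38.522/33.522 = 1.1492
τ₀ = 8FD/(πd³) = 8·3810·105.0/(π·11.5³) = 3.2004e+06/4778 = 669.82 MPa
τ_max = K·τ₀ = 1.1492 × 669.82 = 769.73 MPa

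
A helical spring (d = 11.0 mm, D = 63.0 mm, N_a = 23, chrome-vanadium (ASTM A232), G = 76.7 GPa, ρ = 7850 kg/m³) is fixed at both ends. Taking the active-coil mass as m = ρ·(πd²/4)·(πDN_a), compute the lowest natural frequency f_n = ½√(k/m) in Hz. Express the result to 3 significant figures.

k = Gd⁴/(8D³N_a) = (76.7×10³)(11.0⁴)/(8·63.0³·23) = 24.408 N/mm = 24408 N/m
Wire length L = πDN_a = π·63.0·23 = 4552.2 mm
m = ρ·(πd²/4)·L = 7850 × 95.033×10⁻⁶ m² × 4.5522 m = 3.396 kg
f_n = ½√(k/m) = 0.5·√(24408/3.396) = 0.5·√(7187.3) = 42.389 Hz

42.4 Hz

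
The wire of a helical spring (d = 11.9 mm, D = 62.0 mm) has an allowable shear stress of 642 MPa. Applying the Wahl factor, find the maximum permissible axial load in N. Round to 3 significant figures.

C = D/d = 62.0/11.9 = 5.2101
K_W = (4C−1)/(4C−4) + 0.615/C = 19.840/16.840 + 0.1180 = 1.2962
τ_max = K·8FD/(πd³) → F_max = τ_allow·πd³/(8DK)
F_max = 642·π·11.9³/(8·62.0·1.2962) = 3.3988e+06/642.91 = 5286.6 N

5290 N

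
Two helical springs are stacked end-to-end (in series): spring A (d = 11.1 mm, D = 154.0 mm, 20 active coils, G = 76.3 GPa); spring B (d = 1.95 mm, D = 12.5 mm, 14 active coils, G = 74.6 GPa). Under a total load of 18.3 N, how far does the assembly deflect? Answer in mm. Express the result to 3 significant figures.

12.9 mm

k_A = Gd⁴/(8D³N_a) = (76.3×10³)(11.1⁴)/(8·154.0³·20) = 1.9821 N/mm
k_B = Gd⁴/(8D³N_a) = (74.6×10³)(1.95⁴)/(8·12.5³·14) = 4.9309 N/mm
Series: 1/k_eq = 1/1.9821 + 1/4.9309 = 0.70731; k_eq = 1.4138 N/mm
δ = F/k_eq = 18.3/1.4138 = 12.944 mm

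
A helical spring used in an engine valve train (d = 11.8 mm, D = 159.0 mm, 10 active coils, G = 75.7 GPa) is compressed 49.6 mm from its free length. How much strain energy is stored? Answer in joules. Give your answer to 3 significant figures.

5.61 J

k = Gd⁴/(8D³N_a) = (75.7×10³)(11.8⁴)/(8·159.0³·10) = 4.564 N/mm
U = ½kδ² = 0.5 × 4.564 × 49.6² = 5614 N·mm = 5.614 J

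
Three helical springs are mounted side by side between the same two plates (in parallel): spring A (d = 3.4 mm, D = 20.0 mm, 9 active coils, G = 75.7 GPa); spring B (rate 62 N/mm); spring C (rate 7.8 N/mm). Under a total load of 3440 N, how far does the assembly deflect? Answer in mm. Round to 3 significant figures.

39.4 mm

k_A = Gd⁴/(8D³N_a) = (75.7×10³)(3.4⁴)/(8·20.0³·9) = 17.563 N/mm
Parallel: k_eq = 17.563 + 62 + 7.8 = 87.363 N/mm
δ = F/k_eq = 3440/87.363 = 39.376 mm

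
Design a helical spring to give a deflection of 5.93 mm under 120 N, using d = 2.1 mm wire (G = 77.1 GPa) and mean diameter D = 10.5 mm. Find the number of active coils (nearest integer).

8

Required rate k = F/δ = 120/5.93 = 20.236 N/mm
N_a = Gd⁴/(8D³k) = (77.1×10³ × 2.1⁴)/(8 × 10.5³ × 20.236)
    = 1.49945e+06 / 187406 = 8.001 → 8 coils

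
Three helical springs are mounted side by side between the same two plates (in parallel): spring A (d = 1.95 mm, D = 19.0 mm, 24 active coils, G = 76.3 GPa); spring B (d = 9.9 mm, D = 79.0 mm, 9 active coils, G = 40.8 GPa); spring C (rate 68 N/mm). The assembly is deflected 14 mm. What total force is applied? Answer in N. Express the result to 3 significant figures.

1120 N

k_A = Gd⁴/(8D³N_a) = (76.3×10³)(1.95⁴)/(8·19.0³·24) = 0.83772 N/mm
k_B = Gd⁴/(8D³N_a) = (40.8×10³)(9.9⁴)/(8·79.0³·9) = 11.04 N/mm
Parallel: k_eq = 0.83772 + 11.04 + 68 = 79.878 N/mm
F = k_eq·δ = 79.878·14 = 1118.3 N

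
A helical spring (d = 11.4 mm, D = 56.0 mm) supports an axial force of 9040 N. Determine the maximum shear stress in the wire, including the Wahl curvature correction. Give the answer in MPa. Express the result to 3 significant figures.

1150 MPa

Spring index C = D/d = 56.0/11.4 = 4.9123
K_W = (4C−1)/(4C−4) + 0.615/C = 18.649/15.649 + 0.1252 = 1.3169
τ₀ = 8FD/(πd³) = 8·9040·56.0/(π·11.4³) = 4.04992e+06/4654.4 = 870.13 MPa
τ_max = K·τ₀ = 1.3169 × 870.13 = 1145.9 MPa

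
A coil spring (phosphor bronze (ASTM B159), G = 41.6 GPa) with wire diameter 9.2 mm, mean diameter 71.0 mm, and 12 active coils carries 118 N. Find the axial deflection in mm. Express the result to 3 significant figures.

k = Gd⁴/(8D³N_a) = (41.6×10³)(9.2⁴)/(8·71.0³·12) = 8.6736 N/mm
δ = F/k = 118 / 8.6736 = 13.605 mm

13.6 mm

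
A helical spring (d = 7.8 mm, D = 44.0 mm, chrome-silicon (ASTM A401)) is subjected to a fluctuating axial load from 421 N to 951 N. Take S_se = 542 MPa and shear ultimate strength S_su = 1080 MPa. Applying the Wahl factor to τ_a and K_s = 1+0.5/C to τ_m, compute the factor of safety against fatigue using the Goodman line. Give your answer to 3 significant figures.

3.23

C = D/d = 44.0/7.8 = 5.6410; K_W = (4C−1)/(4C−4)+0.615/C = 1.2706; K_s = 1+0.5/C = 1.0886
F_a = (F_max−F_min)/2 = 265 N; F_m = (F_max+F_min)/2 = 686 N
τ_a = K_W·8F_aD/(πd³) = 1.2706 × 62.568 = 79.501 MPa
τ_m = K_s·8F_mD/(πd³) = 1.0886 × 161.97 = 176.33 MPa
Goodman: 1/n_f = τ_a/S_se + τ_m/S_su = 79.501/542 + 176.33/1080 = 0.14668 + 0.16326 = 0.30995
n_f = 1/0.30995 = 3.226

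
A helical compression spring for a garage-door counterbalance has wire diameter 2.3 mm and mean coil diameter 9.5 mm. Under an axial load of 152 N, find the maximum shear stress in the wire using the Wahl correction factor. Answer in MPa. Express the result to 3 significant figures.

Spring index C = D/d = 9.5/2.3 = 4.1304
K_W = (4C−1)/(4C−4) + 0.615/C = 15.522/12.522 + 0.1489 = 1.3885
τ₀ = 8FD/(πd³) = 8·152·9.5/(π·2.3³) = 11552/38.224 = 302.22 MPa
τ_max = K·τ₀ = 1.3885 × 302.22 = 419.63 MPa

420 MPa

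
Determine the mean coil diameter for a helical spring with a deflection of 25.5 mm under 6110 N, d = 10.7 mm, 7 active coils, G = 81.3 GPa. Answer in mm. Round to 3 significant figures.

Required rate k = F/δ = 6110/25.5 = 239.61 N/mm
D = (Gd⁴/(8N_a·k))^(1/3) = (81.3×10³·10.7⁴/(8·7·239.61))^(1/3)
  = (79421.2)^(1/3) = 42.9845 mm

43.0 mm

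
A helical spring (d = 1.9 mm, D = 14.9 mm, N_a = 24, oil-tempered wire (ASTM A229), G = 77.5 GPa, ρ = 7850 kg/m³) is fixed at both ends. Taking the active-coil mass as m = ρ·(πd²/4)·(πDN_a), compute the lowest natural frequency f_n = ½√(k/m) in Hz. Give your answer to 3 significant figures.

k = Gd⁴/(8D³N_a) = (77.5×10³)(1.9⁴)/(8·14.9³·24) = 1.5902 N/mm = 1590.2 N/m
Wire length L = πDN_a = π·14.9·24 = 1123.4 mm
m = ρ·(πd²/4)·L = 7850 × 2.8353×10⁻⁶ m² × 1.1234 m = 0.025004 kg
f_n = ½√(k/m) = 0.5·√(1590.2/0.025004) = 0.5·√(63598) = 126.09 Hz

126 Hz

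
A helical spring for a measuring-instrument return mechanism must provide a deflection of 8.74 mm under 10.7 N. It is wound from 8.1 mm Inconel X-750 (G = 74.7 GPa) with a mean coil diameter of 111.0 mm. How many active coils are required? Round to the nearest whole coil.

24

Required rate k = F/δ = 10.7/8.74 = 1.2243 N/mm
N_a = Gd⁴/(8D³k) = (74.7×10³ × 8.1⁴)/(8 × 111.0³ × 1.2243)
    = 3.21559e+08 / 1.33946e+07 = 24.01 → 24 coils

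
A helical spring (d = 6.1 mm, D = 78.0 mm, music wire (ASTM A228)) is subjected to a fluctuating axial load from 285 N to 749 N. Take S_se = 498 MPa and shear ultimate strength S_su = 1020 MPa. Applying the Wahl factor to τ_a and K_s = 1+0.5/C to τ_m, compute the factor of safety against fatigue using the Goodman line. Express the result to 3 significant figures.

1.09

C = D/d = 78.0/6.1 = 12.7869; K_W = (4C−1)/(4C−4)+0.615/C = 1.1117; K_s = 1+0.5/C = 1.0391
F_a = (F_max−F_min)/2 = 232 N; F_m = (F_max+F_min)/2 = 517 N
τ_a = K_W·8F_aD/(πd³) = 1.1117 × 203.02 = 225.7 MPa
τ_m = K_s·8F_mD/(πd³) = 1.0391 × 452.41 = 470.1 MPa
Goodman: 1/n_f = τ_a/S_se + τ_m/S_su = 225.7/498 + 470.1/1020 = 0.45321 + 0.46089 = 0.9141
n_f = 1/0.9141 = 1.094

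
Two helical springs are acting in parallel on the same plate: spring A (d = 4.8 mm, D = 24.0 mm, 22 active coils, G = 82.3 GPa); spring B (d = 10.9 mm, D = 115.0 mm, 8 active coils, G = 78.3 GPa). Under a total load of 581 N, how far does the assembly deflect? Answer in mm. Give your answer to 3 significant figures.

19.8 mm

k_A = Gd⁴/(8D³N_a) = (82.3×10³)(4.8⁴)/(8·24.0³·22) = 17.956 N/mm
k_B = Gd⁴/(8D³N_a) = (78.3×10³)(10.9⁴)/(8·115.0³·8) = 11.355 N/mm
Parallel: k_eq = 17.956 + 11.355 = 29.312 N/mm
δ = F/k_eq = 581/29.312 = 19.822 mm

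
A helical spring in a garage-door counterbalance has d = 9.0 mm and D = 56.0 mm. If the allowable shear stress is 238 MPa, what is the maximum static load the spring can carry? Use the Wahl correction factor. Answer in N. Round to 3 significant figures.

979 N

C = D/d = 56.0/9.0 = 6.2222
K_W = (4C−1)/(4C−4) + 0.615/C = 23.889/20.889 + 0.0988 = 1.2425
τ_max = K·8FD/(πd³) → F_max = τ_allow·πd³/(8DK)
F_max = 238·π·9.0³/(8·56.0·1.2425) = 5.4507e+05/556.62 = 979.25 N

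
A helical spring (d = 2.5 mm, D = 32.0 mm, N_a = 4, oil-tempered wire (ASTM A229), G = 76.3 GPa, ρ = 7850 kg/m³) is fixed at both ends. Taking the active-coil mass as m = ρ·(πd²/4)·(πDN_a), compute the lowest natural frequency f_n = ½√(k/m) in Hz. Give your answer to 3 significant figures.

k = Gd⁴/(8D³N_a) = (76.3×10³)(2.5⁴)/(8·32.0³·4) = 2.8424 N/mm = 2842.4 N/m
Wire length L = πDN_a = π·32.0·4 = 402.12 mm
m = ρ·(πd²/4)·L = 7850 × 4.9087×10⁻⁶ m² × 0.40212 m = 0.015495 kg
f_n = ½√(k/m) = 0.5·√(2842.4/0.015495) = 0.5·√(1.8344e+05) = 214.15 Hz

214 Hz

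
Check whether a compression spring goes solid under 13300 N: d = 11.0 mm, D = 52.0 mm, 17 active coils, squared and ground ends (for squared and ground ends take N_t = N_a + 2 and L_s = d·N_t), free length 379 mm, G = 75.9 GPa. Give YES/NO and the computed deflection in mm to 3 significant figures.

k = Gd⁴/(8D³N_a) = (75.9×10³)(11.0⁴)/(8·52.0³·17) = 58.112 N/mm
N_t = 19; L_s = 11.0·19 = 209 mm; δ_solid = L₀ − L_s = 379 − 209 = 170 mm
δ = F/k = 13300/58.112 = 228.87 mm
δ ≥ δ_solid → spring goes solid

YES, δ = 229 mm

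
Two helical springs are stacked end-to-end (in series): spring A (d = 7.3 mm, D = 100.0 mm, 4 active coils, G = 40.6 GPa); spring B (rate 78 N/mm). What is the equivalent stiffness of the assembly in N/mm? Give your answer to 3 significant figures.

3.44 N/mm

k_A = Gd⁴/(8D³N_a) = (40.6×10³)(7.3⁴)/(8·100.0³·4) = 3.603 N/mm
Series: 1/k_eq = 1/3.603 + 1/78 = 0.29036; k_eq = 3.4439 N/mm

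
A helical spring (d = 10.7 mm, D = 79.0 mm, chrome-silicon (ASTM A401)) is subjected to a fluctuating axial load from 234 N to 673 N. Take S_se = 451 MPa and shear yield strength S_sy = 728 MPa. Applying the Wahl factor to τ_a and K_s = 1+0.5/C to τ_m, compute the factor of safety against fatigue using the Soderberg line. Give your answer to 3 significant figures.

C = D/d = 79.0/10.7 = 7.3832; K_W = (4C−1)/(4C−4)+0.615/C = 1.2008; K_s = 1+0.5/C = 1.0677
F_a = (F_max−F_min)/2 = 219.5 N; F_m = (F_max+F_min)/2 = 453.5 N
τ_a = K_W·8F_aD/(πd³) = 1.2008 × 36.045 = 43.283 MPa
τ_m = K_s·8F_mD/(πd³) = 1.0677 × 74.472 = 79.515 MPa
Soderberg: 1/n_f = τ_a/S_se + τ_m/S_sy = 43.283/451 + 79.515/728 = 0.09597 + 0.10922 = 0.2052
n_f = 1/0.2052 = 4.873

4.87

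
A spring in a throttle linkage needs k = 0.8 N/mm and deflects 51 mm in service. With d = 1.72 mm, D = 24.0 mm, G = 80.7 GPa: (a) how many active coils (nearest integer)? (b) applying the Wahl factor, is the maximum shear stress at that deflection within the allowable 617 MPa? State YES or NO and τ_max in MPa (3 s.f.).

(a) 8 coils; (b) YES, τ_max = 539 MPa

N_a = Gd⁴/(8D³k) = (80.7×10³)(1.72⁴)/(8·24.0³·0.8) = 7.983 → N_a = 8
Actual rate k = Gd⁴/(8D³·8) = 0.79831 N/mm
Working load F = kδ = 0.79831·51 = 40.714 N
C = 24.0/1.72 = 13.9535; K_W = (4C−1)/(4C−4)+0.615/C = 1.1020
τ_max = K_W·8FD/(πd³) = 1.1020·489 = 538.87 MPa
τ_max ≤ 617 MPa → acceptable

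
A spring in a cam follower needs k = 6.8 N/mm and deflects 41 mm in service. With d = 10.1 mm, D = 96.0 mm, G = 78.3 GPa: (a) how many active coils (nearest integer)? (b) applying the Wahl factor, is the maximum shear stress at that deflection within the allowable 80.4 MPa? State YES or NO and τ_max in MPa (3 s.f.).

(a) 17 coils; (b) YES, τ_max = 75.9 MPa

N_a = Gd⁴/(8D³k) = (78.3×10³)(10.1⁴)/(8·96.0³·6.8) = 16.93 → N_a = 17
Actual rate k = Gd⁴/(8D³·17) = 6.7717 N/mm
Working load F = kδ = 6.7717·41 = 277.64 N
C = 96.0/10.1 = 9.5050; K_W = (4C−1)/(4C−4)+0.615/C = 1.1529
τ_max = K_W·8FD/(πd³) = 1.1529·65.876 = 75.947 MPa
τ_max ≤ 80.4 MPa → acceptable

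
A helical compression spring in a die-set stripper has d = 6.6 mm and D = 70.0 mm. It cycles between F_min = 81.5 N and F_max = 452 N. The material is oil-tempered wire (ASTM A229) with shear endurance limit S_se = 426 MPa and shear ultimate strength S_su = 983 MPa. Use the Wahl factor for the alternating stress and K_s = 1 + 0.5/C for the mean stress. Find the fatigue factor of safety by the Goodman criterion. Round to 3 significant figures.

C = D/d = 70.0/6.6 = 10.6061; K_W = (4C−1)/(4C−4)+0.615/C = 1.1361; K_s = 1+0.5/C = 1.0471
F_a = (F_max−F_min)/2 = 185.25 N; F_m = (F_max+F_min)/2 = 266.75 N
τ_a = K_W·8F_aD/(πd³) = 1.1361 × 114.86 = 130.49 MPa
τ_m = K_s·8F_mD/(πd³) = 1.0471 × 165.39 = 173.19 MPa
Goodman: 1/n_f = τ_a/S_se + τ_m/S_su = 130.49/426 + 173.19/983 = 0.30631 + 0.17618 = 0.48249
n_f = 1/0.48249 = 2.073

2.07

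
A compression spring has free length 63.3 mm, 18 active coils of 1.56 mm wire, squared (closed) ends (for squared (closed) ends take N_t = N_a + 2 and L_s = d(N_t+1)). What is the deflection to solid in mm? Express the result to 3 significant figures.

30.5 mm

N_t = 20; L_s = 1.56·21 = 32.76 mm
δ_solid = L₀ − L_s = 63.3 − 32.76 = 30.54 mm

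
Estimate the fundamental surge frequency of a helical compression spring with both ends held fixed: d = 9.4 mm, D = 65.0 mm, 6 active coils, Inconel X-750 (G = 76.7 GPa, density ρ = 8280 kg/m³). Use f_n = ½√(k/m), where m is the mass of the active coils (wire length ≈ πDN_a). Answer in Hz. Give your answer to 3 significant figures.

k = Gd⁴/(8D³N_a) = (76.7×10³)(9.4⁴)/(8·65.0³·6) = 45.428 N/mm = 45428 N/m
Wire length L = πDN_a = π·65.0·6 = 1225.2 mm
m = ρ·(πd²/4)·L = 8280 × 69.398×10⁻⁶ m² × 1.2252 m = 0.70403 kg
f_n = ½√(k/m) = 0.5·√(45428/0.70403) = 0.5·√(64526) = 127.01 Hz

127 Hz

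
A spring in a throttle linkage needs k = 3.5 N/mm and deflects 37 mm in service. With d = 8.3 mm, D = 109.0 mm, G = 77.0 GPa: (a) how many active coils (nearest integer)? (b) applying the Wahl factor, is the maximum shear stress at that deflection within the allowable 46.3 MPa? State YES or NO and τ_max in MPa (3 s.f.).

N_a = Gd⁴/(8D³k) = (77.0×10³)(8.3⁴)/(8·109.0³·3.5) = 10.08 → N_a = 10
Actual rate k = Gd⁴/(8D³·10) = 3.5272 N/mm
Working load F = kδ = 3.5272·37 = 130.51 N
C = 109.0/8.3 = 13.1325; K_W = (4C−1)/(4C−4)+0.615/C = 1.1086
τ_max = K_W·8FD/(πd³) = 1.1086·63.353 = 70.236 MPa
τ_max > 46.3 MPa → exceeds allowable

(a) 10 coils; (b) NO, τ_max = 70.2 MPa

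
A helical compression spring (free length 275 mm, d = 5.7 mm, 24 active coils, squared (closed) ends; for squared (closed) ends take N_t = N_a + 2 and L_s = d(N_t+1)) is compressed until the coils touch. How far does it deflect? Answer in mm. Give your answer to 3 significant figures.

N_t = 26; L_s = 5.7·27 = 153.9 mm
δ_solid = L₀ − L_s = 275 − 153.9 = 121.1 mm

121 mm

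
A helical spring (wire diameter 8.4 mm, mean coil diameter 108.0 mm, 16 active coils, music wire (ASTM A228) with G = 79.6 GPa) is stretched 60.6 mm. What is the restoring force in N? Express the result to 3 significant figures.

149 N

k = Gd⁴/(8D³N_a) = (79.6×10³)(8.4⁴)/(8·108.0³·16) = 2.4578 N/mm
F = k·δ = 2.4578 × 60.6 = 148.94 N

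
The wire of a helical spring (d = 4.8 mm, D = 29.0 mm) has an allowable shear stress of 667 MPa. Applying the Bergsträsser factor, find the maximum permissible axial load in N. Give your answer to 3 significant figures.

C = D/d = 29.0/4.8 = 6.0417
K_B = (4C+2)/(4C−3) = 26.167/21.167 = 1.2362
τ_max = K·8FD/(πd³) → F_max = τ_allow·πd³/(8DK)
F_max = 667·π·4.8³/(8·29.0·1.2362) = 2.3174e+05/286.8 = 808.01 N

808 N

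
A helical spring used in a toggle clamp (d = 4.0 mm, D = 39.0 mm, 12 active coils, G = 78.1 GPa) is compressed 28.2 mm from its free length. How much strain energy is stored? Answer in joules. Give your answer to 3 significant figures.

1.40 J

k = Gd⁴/(8D³N_a) = (78.1×10³)(4.0⁴)/(8·39.0³·12) = 3.511 N/mm
U = ½kδ² = 0.5 × 3.511 × 28.2² = 1396 N·mm = 1.396 J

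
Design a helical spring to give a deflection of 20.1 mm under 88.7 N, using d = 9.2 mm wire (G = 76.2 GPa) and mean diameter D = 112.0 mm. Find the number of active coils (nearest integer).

Required rate k = F/δ = 88.7/20.1 = 4.4129 N/mm
N_a = Gd⁴/(8D³k) = (76.2×10³ × 9.2⁴)/(8 × 112.0³ × 4.4129)
    = 5.45891e+08 / 4.95989e+07 = 11.01 → 11 coils

11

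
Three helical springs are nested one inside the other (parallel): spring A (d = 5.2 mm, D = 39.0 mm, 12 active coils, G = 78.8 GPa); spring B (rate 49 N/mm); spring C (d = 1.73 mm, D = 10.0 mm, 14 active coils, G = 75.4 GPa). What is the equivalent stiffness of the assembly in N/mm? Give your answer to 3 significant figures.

65.1 N/mm

k_A = Gd⁴/(8D³N_a) = (78.8×10³)(5.2⁴)/(8·39.0³·12) = 10.118 N/mm
k_C = Gd⁴/(8D³N_a) = (75.4×10³)(1.73⁴)/(8·10.0³·14) = 6.0303 N/mm
Parallel: k_eq = 10.118 + 49 + 6.0303 = 65.148 N/mm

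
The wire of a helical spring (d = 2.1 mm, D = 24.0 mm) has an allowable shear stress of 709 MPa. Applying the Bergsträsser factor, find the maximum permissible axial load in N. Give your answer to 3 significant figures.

96.2 N

C = D/d = 24.0/2.1 = 11.4286
K_B = (4C+2)/(4C−3) = 47.714/42.714 = 1.1171
τ_max = K·8FD/(πd³) → F_max = τ_allow·πd³/(8DK)
F_max = 709·π·2.1³/(8·24.0·1.1171) = 20628/214.47 = 96.178 N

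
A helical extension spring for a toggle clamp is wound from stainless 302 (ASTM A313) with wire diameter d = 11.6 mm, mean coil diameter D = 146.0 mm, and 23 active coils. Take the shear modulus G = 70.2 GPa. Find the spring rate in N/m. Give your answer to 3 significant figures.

k = Gd⁴/(8D³N_a) = (70.2×10³ × 11.6⁴) / (8 × 146.0³ × 23)
  = 1.27107e+09 / 5.72633e+08 = 2.2197 N/mm = 2219.7 N/m

2220 N/m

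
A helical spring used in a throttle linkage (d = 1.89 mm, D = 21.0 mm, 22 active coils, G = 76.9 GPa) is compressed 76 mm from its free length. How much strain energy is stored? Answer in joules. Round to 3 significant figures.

k = Gd⁴/(8D³N_a) = (76.9×10³)(1.89⁴)/(8·21.0³·22) = 0.60201 N/mm
U = ½kδ² = 0.5 × 0.60201 × 76² = 1738.6 N·mm = 1.7386 J

1.74 J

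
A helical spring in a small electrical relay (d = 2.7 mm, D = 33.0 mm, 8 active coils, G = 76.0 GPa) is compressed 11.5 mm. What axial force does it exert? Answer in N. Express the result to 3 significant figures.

20.2 N

k = Gd⁴/(8D³N_a) = (76.0×10³)(2.7⁴)/(8·33.0³·8) = 1.7561 N/mm
F = k·δ = 1.7561 × 11.5 = 20.195 N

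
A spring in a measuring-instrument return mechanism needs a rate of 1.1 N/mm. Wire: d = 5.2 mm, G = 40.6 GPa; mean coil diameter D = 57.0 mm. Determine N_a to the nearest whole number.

18

N_a = Gd⁴/(8D³k) = (40.6×10³ × 5.2⁴)/(8 × 57.0³ × 1.1)
    = 2.96852e+07 / 1.6297e+06 = 18.22 → 18 coils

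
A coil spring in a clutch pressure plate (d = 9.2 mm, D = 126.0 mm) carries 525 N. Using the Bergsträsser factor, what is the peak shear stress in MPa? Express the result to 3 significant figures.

237 MPa

Spring index C = D/d = 126.0/9.2 = 13.6957
K_B = (4C+2)/(4C−3) = 56.783/51.783 = 1.0966
τ₀ = 8FD/(πd³) = 8·525·126.0/(π·9.2³) = 529200/2446.3 = 216.32 MPa
τ_max = K·τ₀ = 1.0966 × 216.32 = 237.21 MPa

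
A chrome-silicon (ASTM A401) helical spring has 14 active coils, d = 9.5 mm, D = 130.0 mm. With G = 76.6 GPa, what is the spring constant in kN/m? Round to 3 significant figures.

2.54 kN/m

k = Gd⁴/(8D³N_a) = (76.6×10³ × 9.5⁴) / (8 × 130.0³ × 14)
  = 6.23912e+08 / 2.46064e+08 = 2.5356 N/mm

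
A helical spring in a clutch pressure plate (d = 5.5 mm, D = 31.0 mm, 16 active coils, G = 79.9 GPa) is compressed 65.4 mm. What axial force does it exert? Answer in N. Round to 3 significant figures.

1250 N

k = Gd⁴/(8D³N_a) = (79.9×10³)(5.5⁴)/(8·31.0³·16) = 19.174 N/mm
F = k·δ = 19.174 × 65.4 = 1254 N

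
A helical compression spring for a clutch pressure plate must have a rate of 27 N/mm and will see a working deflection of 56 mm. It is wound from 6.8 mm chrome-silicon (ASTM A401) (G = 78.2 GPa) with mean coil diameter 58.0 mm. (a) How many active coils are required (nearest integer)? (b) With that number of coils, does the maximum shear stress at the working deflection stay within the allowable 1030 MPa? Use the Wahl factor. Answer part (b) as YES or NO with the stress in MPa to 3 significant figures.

(a) 4 coils; (b) YES, τ_max = 825 MPa

N_a = Gd⁴/(8D³k) = (78.2×10³)(6.8⁴)/(8·58.0³·27) = 3.967 → N_a = 4
Actual rate k = Gd⁴/(8D³·4) = 26.78 N/mm
Working load F = kδ = 26.78·56 = 1499.7 N
C = 58.0/6.8 = 8.5294; K_W = (4C−1)/(4C−4)+0.615/C = 1.1717
τ_max = K_W·8FD/(πd³) = 1.1717·704.43 = 825.39 MPa
τ_max ≤ 1030 MPa → acceptable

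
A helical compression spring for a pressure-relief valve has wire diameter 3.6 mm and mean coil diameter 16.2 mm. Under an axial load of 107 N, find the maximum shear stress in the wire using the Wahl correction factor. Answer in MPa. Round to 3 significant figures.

Spring index C = D/d = 16.2/3.6 = 4.5000
K_W = (4C−1)/(4C−4) + 0.615/C = 17.000/14.000 + 0.1367 = 1.3510
τ₀ = 8FD/(πd³) = 8·107·16.2/(π·3.6³) = 13867.2/146.57 = 94.609 MPa
τ_max = K·τ₀ = 1.3510 × 94.609 = 127.81 MPa

128 MPa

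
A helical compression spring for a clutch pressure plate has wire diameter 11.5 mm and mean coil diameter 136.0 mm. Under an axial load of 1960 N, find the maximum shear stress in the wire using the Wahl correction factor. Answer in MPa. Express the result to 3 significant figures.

500 MPa

Spring index C = D/d = 136.0/11.5 = 11.8261
K_W = (4C−1)/(4C−4) + 0.615/C = 46.304/43.304 + 0.0520 = 1.1213
τ₀ = 8FD/(πd³) = 8·1960·136.0/(π·11.5³) = 2.13248e+06/4778 = 446.32 MPa
τ_max = K·τ₀ = 1.1213 × 446.32 = 500.44 MPa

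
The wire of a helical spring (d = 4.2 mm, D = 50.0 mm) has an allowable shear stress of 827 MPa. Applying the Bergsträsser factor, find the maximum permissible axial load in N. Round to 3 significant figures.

433 N

C = D/d = 50.0/4.2 = 11.9048
K_B = (4C+2)/(4C−3) = 49.619/44.619 = 1.1121
τ_max = K·8FD/(πd³) → F_max = τ_allow·πd³/(8DK)
F_max = 827·π·4.2³/(8·50.0·1.1121) = 1.9249e+05/444.82 = 432.73 N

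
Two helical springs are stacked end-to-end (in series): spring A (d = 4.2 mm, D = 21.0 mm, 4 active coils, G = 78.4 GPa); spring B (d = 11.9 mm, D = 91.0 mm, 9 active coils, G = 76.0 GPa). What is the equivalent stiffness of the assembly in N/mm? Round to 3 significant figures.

20.9 N/mm

k_A = Gd⁴/(8D³N_a) = (78.4×10³)(4.2⁴)/(8·21.0³·4) = 82.32 N/mm
k_B = Gd⁴/(8D³N_a) = (76.0×10³)(11.9⁴)/(8·91.0³·9) = 28.09 N/mm
Series: 1/k_eq = 1/82.32 + 1/28.09 = 0.047748; k_eq = 20.943 N/mm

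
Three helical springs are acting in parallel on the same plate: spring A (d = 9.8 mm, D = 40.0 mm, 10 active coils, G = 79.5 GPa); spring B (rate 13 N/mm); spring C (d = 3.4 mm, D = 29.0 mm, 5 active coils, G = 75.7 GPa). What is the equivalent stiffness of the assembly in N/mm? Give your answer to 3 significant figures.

167 N/mm

k_A = Gd⁴/(8D³N_a) = (79.5×10³)(9.8⁴)/(8·40.0³·10) = 143.22 N/mm
k_C = Gd⁴/(8D³N_a) = (75.7×10³)(3.4⁴)/(8·29.0³·5) = 10.369 N/mm
Parallel: k_eq = 143.22 + 13 + 10.369 = 166.59 N/mm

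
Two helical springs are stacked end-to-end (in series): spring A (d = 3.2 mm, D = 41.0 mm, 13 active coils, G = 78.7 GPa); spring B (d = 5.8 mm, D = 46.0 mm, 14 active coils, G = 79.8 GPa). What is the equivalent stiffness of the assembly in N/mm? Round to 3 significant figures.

k_A = Gd⁴/(8D³N_a) = (78.7×10³)(3.2⁴)/(8·41.0³·13) = 1.1513 N/mm
k_B = Gd⁴/(8D³N_a) = (79.8×10³)(5.8⁴)/(8·46.0³·14) = 8.2837 N/mm
Series: 1/k_eq = 1/1.1513 + 1/8.2837 = 0.9893; k_eq = 1.0108 N/mm

1.01 N/mm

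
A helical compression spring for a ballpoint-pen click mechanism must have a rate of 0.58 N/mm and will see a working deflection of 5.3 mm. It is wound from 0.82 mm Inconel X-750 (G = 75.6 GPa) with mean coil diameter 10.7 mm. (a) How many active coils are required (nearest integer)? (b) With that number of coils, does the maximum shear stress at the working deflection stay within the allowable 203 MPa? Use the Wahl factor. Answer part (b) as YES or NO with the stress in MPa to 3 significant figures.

(a) 6 coils; (b) YES, τ_max = 169 MPa

N_a = Gd⁴/(8D³k) = (75.6×10³)(0.82⁴)/(8·10.7³·0.58) = 6.013 → N_a = 6
Actual rate k = Gd⁴/(8D³·6) = 0.58128 N/mm
Working load F = kδ = 0.58128·5.3 = 3.0808 N
C = 10.7/0.82 = 13.0488; K_W = (4C−1)/(4C−4)+0.615/C = 1.1094
τ_max = K_W·8FD/(πd³) = 1.1094·152.24 = 168.9 MPa
τ_max ≤ 203 MPa → acceptable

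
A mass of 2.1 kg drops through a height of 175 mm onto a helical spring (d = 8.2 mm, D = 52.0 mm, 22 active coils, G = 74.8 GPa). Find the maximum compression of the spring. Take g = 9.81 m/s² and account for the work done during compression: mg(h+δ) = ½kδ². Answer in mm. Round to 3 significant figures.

24.5 mm

k = Gd⁴/(8D³N_a) = (74.8×10³)(8.2⁴)/(8·52.0³·22) = 13.666 N/mm
W = mg = 2.1 × 9.81 = 20.601 N
½kδ² − Wδ − Wh = 0 → δ = (W + √(W² + 2kWh))/k
δ = (20.601 + √(424.4 + 98535))/13.666 = (20.601 + 314.58)/13.666 = 24.527 mm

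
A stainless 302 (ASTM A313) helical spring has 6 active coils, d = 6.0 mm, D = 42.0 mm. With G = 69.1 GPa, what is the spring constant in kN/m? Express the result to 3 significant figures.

k = Gd⁴/(8D³N_a) = (69.1×10³ × 6.0⁴) / (8 × 42.0³ × 6)
  = 8.95536e+07 / 3.55622e+06 = 25.182 N/mm

25.2 kN/m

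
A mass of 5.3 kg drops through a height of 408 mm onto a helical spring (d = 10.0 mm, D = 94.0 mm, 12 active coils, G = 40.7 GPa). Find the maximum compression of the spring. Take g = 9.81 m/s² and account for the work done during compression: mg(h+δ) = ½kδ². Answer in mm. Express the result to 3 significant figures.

102 mm

k = Gd⁴/(8D³N_a) = (40.7×10³)(10.0⁴)/(8·94.0³·12) = 5.1043 N/mm
W = mg = 5.3 × 9.81 = 51.993 N
½kδ² − Wδ − Wh = 0 → δ = (W + √(W² + 2kWh))/k
δ = (51.993 + √(2703.3 + 216558))/5.1043 = (51.993 + 468.25)/5.1043 = 101.92 mm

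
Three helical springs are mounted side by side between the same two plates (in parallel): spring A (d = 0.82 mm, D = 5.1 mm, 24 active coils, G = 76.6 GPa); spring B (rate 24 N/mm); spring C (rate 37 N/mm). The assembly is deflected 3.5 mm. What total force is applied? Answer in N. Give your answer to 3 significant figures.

218 N

k_A = Gd⁴/(8D³N_a) = (76.6×10³)(0.82⁴)/(8·5.1³·24) = 1.3598 N/mm
Parallel: k_eq = 1.3598 + 24 + 37 = 62.36 N/mm
F = k_eq·δ = 62.36·3.5 = 218.26 N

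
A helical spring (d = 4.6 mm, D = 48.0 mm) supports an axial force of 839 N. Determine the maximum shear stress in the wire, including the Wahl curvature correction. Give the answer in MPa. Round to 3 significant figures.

1200 MPa

Spring index C = D/d = 48.0/4.6 = 10.4348
K_W = (4C−1)/(4C−4) + 0.615/C = 40.739/37.739 + 0.0589 = 1.1384
τ₀ = 8FD/(πd³) = 8·839·48.0/(π·4.6³) = 322176/305.79 = 1053.6 MPa
τ_max = K·τ₀ = 1.1384 × 1053.6 = 1199.4 MPa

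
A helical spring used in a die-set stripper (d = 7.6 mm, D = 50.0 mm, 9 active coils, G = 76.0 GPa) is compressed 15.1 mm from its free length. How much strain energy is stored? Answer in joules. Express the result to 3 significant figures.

3.21 J

k = Gd⁴/(8D³N_a) = (76.0×10³)(7.6⁴)/(8·50.0³·9) = 28.173 N/mm
U = ½kδ² = 0.5 × 28.173 × 15.1² = 3211.8 N·mm = 3.2118 J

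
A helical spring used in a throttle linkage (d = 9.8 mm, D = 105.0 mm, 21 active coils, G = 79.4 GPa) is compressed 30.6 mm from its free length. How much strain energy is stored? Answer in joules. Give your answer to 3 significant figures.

1.76 J

k = Gd⁴/(8D³N_a) = (79.4×10³)(9.8⁴)/(8·105.0³·21) = 3.7657 N/mm
U = ½kδ² = 0.5 × 3.7657 × 30.6² = 1763 N·mm = 1.763 J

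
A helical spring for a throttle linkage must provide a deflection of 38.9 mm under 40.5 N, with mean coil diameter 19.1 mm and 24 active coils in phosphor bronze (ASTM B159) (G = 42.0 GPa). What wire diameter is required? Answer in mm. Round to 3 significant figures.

Required rate k = F/δ = 40.5/38.9 = 1.0411 N/mm
d = (8D³N_a·k / G)^(1/4) = (8·19.1³·24·1.0411 / (42.0×10³))^0.25
  = (33.163)^0.25 = 2.3997 mm

2.40 mm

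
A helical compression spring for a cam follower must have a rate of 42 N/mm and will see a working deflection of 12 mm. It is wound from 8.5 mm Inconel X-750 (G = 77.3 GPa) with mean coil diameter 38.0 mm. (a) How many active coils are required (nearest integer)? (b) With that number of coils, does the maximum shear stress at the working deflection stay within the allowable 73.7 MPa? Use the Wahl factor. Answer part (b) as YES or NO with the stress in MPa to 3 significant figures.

(a) 22 coils; (b) NO, τ_max = 107 MPa

N_a = Gd⁴/(8D³k) = (77.3×10³)(8.5⁴)/(8·38.0³·42) = 21.89 → N_a = 22
Actual rate k = Gd⁴/(8D³·22) = 41.782 N/mm
Working load F = kδ = 41.782·12 = 501.39 N
C = 38.0/8.5 = 4.4706; K_W = (4C−1)/(4C−4)+0.615/C = 1.3537
τ_max = K_W·8FD/(πd³) = 1.3537·79.002 = 106.94 MPa
τ_max > 73.7 MPa → exceeds allowable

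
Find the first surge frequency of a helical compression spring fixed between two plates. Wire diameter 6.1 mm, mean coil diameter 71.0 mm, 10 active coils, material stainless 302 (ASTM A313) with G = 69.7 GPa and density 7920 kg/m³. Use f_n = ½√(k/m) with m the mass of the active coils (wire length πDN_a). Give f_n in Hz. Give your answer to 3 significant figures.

40.4 Hz

k = Gd⁴/(8D³N_a) = (69.7×10³)(6.1⁴)/(8·71.0³·10) = 3.3704 N/mm = 3370.4 N/m
Wire length L = πDN_a = π·71.0·10 = 2230.5 mm
m = ρ·(πd²/4)·L = 7920 × 29.225×10⁻⁶ m² × 2.2305 m = 0.51628 kg
f_n = ½√(k/m) = 0.5·√(3370.4/0.51628) = 0.5·√(6528.4) = 40.399 Hz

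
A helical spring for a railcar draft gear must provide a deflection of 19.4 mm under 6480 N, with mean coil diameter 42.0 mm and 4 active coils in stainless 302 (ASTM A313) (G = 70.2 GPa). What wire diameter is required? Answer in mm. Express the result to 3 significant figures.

10.3 mm

Required rate k = F/δ = 6480/19.4 = 334.02 N/mm
d = (8D³N_a·k / G)^(1/4) = (8·42.0³·4·334.02 / (70.2×10³))^0.25
  = (11281)^0.25 = 10.3058 mm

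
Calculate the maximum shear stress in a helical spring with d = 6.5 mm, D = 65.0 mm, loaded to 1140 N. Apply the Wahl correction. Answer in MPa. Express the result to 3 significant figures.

787 MPa

Spring index C = D/d = 65.0/6.5 = 10.0000
K_W = (4C−1)/(4C−4) + 0.615/C = 39.000/36.000 + 0.0615 = 1.1448
τ₀ = 8FD/(πd³) = 8·1140·65.0/(π·6.5³) = 592800/862.76 = 687.1 MPa
τ_max = K·τ₀ = 1.1448 × 687.1 = 786.61 MPa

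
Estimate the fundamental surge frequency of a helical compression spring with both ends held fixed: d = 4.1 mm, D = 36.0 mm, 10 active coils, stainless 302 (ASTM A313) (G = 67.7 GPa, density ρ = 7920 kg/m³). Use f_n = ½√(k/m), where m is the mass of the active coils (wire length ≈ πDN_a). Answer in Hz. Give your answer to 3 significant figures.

104 Hz

k = Gd⁴/(8D³N_a) = (67.7×10³)(4.1⁴)/(8·36.0³·10) = 5.1254 N/mm = 5125.4 N/m
Wire length L = πDN_a = π·36.0·10 = 1131 mm
m = ρ·(πd²/4)·L = 7920 × 13.203×10⁻⁶ m² × 1.131 m = 0.11826 kg
f_n = ½√(k/m) = 0.5·√(5125.4/0.11826) = 0.5·√(43340) = 104.09 Hz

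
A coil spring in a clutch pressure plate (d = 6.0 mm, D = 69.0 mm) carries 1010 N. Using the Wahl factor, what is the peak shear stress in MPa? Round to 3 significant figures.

Spring index C = D/d = 69.0/6.0 = 11.5000
K_W = (4C−1)/(4C−4) + 0.615/C = 45.000/42.000 + 0.0535 = 1.1249
τ₀ = 8FD/(πd³) = 8·1010·69.0/(π·6.0³) = 557520/678.58 = 821.59 MPa
τ_max = K·τ₀ = 1.1249 × 821.59 = 924.22 MPa

924 MPa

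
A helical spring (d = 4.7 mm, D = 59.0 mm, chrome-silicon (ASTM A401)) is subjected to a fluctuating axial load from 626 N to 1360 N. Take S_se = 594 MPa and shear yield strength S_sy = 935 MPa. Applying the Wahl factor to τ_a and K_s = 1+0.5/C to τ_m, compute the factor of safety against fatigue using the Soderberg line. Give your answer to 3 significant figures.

0.386

C = D/d = 59.0/4.7 = 12.5532; K_W = (4C−1)/(4C−4)+0.615/C = 1.1139; K_s = 1+0.5/C = 1.0398
F_a = (F_max−F_min)/2 = 367 N; F_m = (F_max+F_min)/2 = 993 N
τ_a = K_W·8F_aD/(πd³) = 1.1139 × 531.09 = 591.58 MPa
τ_m = K_s·8F_mD/(πd³) = 1.0398 × 1437 = 1494.2 MPa
Soderberg: 1/n_f = τ_a/S_se + τ_m/S_sy = 591.58/594 + 1494.2/935 = 0.99593 + 1.59808 = 2.594
n_f = 1/2.594 = 0.3855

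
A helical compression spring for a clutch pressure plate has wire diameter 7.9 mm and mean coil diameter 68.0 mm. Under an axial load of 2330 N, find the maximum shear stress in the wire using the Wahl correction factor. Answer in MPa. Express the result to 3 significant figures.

Spring index C = D/d = 68.0/7.9 = 8.6076
K_W = (4C−1)/(4C−4) + 0.615/C = 33.430/30.430 + 0.0714 = 1.1700
τ₀ = 8FD/(πd³) = 8·2330·68.0/(π·7.9³) = 1.26752e+06/1548.9 = 818.32 MPa
τ_max = K·τ₀ = 1.1700 × 818.32 = 957.46 MPa

957 MPa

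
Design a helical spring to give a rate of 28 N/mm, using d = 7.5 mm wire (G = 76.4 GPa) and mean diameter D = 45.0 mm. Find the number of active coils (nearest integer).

N_a = Gd⁴/(8D³k) = (76.4×10³ × 7.5⁴)/(8 × 45.0³ × 28)
    = 2.41734e+08 / 2.0412e+07 = 11.84 → 12 coils

12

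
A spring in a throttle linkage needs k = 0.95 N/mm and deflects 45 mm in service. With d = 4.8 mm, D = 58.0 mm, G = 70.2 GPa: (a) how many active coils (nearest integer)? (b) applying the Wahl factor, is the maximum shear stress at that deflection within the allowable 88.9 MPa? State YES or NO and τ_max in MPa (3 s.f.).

(a) 25 coils; (b) YES, τ_max = 64.2 MPa

N_a = Gd⁴/(8D³k) = (70.2×10³)(4.8⁴)/(8·58.0³·0.95) = 25.13 → N_a = 25
Actual rate k = Gd⁴/(8D³·25) = 0.95497 N/mm
Working load F = kδ = 0.95497·45 = 42.973 N
C = 58.0/4.8 = 12.0833; K_W = (4C−1)/(4C−4)+0.615/C = 1.1186
τ_max = K_W·8FD/(πd³) = 1.1186·57.391 = 64.196 MPa
τ_max ≤ 88.9 MPa → acceptable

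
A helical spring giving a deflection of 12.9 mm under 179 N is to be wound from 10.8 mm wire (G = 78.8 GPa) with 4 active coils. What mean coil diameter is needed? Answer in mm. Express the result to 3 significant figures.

134 mm

Required rate k = F/δ = 179/12.9 = 13.876 N/mm
D = (Gd⁴/(8N_a·k))^(1/3) = (78.8×10³·10.8⁴/(8·4·13.876))^(1/3)
  = (2.41439e+06)^(1/3) = 134.1537 mm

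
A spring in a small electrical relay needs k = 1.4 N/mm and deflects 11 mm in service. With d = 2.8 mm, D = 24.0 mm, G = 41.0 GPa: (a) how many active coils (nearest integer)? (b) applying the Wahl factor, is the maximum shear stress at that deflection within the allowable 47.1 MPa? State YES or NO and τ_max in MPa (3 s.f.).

(a) 16 coils; (b) NO, τ_max = 51.1 MPa

N_a = Gd⁴/(8D³k) = (41.0×10³)(2.8⁴)/(8·24.0³·1.4) = 16.28 → N_a = 16
Actual rate k = Gd⁴/(8D³·16) = 1.4242 N/mm
Working load F = kδ = 1.4242·11 = 15.666 N
C = 24.0/2.8 = 8.5714; K_W = (4C−1)/(4C−4)+0.615/C = 1.1708
τ_max = K_W·8FD/(πd³) = 1.1708·43.616 = 51.065 MPa
τ_max > 47.1 MPa → exceeds allowable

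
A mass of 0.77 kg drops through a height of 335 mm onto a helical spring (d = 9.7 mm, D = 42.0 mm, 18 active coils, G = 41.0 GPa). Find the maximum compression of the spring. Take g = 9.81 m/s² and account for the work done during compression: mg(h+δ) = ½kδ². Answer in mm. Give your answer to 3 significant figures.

k = Gd⁴/(8D³N_a) = (41.0×10³)(9.7⁴)/(8·42.0³·18) = 34.022 N/mm
W = mg = 0.77 × 9.81 = 7.5537 N
½kδ² − Wδ − Wh = 0 → δ = (W + √(W² + 2kWh))/k
δ = (7.5537 + √(57.058 + 172185))/34.022 = (7.5537 + 415.02)/34.022 = 12.421 mm

12.4 mm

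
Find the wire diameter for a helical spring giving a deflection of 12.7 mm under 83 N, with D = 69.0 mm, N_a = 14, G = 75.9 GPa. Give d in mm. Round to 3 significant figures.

7.50 mm

Required rate k = F/δ = 83/12.7 = 6.5354 N/mm
d = (8D³N_a·k / G)^(1/4) = (8·69.0³·14·6.5354 / (75.9×10³))^0.25
  = (3168.1)^0.25 = 7.5024 mm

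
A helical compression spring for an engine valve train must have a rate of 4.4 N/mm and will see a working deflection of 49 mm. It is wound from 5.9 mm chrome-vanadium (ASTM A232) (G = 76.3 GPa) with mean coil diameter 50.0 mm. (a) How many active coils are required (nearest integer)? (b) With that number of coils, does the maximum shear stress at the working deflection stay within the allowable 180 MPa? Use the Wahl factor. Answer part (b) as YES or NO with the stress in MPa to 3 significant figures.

(a) 21 coils; (b) YES, τ_max = 157 MPa

N_a = Gd⁴/(8D³k) = (76.3×10³)(5.9⁴)/(8·50.0³·4.4) = 21.01 → N_a = 21
Actual rate k = Gd⁴/(8D³·21) = 4.4026 N/mm
Working load F = kδ = 4.4026·49 = 215.73 N
C = 50.0/5.9 = 8.4746; K_W = (4C−1)/(4C−4)+0.615/C = 1.1729
τ_max = K_W·8FD/(πd³) = 1.1729·133.74 = 156.87 MPa
τ_max ≤ 180 MPa → acceptable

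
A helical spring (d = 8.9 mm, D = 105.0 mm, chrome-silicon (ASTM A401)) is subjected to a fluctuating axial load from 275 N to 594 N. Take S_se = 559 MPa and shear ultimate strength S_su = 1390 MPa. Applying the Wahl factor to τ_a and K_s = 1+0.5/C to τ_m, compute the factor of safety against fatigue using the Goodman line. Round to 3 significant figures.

4.08

C = D/d = 105.0/8.9 = 11.7978; K_W = (4C−1)/(4C−4)+0.615/C = 1.1216; K_s = 1+0.5/C = 1.0424
F_a = (F_max−F_min)/2 = 159.5 N; F_m = (F_max+F_min)/2 = 434.5 N
τ_a = K_W·8F_aD/(πd³) = 1.1216 × 60.495 = 67.851 MPa
τ_m = K_s·8F_mD/(πd³) = 1.0424 × 164.8 = 171.78 MPa
Goodman: 1/n_f = τ_a/S_se + τ_m/S_su = 67.851/559 + 171.78/1390 = 0.12138 + 0.12358 = 0.24496
n_f = 1/0.24496 = 4.082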